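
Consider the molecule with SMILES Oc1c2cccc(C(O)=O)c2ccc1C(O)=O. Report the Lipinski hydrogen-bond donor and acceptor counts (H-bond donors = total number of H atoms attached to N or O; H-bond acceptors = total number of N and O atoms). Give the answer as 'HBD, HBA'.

3, 5

Donors: find every N or O and count the H atoms it carries.
  atom 1 (O): bond orders sum to 1 → 1 H
  atom 9 (O): bond orders sum to 1 → 1 H
  atom 10 (O): bond orders sum to 2 → 0 H
  atom 16 (O): bond orders sum to 1 → 1 H
  atom 17 (O): bond orders sum to 2 → 0 H
Lipinski HBD = 3.
Acceptors: N atoms = 0, O atoms = 5 → HBA = 5.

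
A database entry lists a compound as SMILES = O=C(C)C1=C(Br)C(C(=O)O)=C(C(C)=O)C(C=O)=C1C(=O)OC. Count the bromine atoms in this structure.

1

Scan the SMILES for Br atoms (remember two-letter symbols like Cl and Br are single atoms).
Bromine count: 1.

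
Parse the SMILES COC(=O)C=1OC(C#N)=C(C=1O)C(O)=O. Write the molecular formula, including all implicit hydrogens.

C8H5NO6

Walk through each heavy atom and fill implicit hydrogens from standard valence (C 4, N 3, O 2, S 2, halogen 1):
  atom 1: C, bond orders sum to 1 (valence 4) → 3 H
  atom 2: O, bond orders sum to 2 (valence 2) → 0 H
  atom 3: C, bond orders sum to 4 (valence 4) → 0 H
  atom 4: O, bond orders sum to 2 (valence 2) → 0 H
  atom 5: C, bond orders sum to 4 (valence 4) → 0 H
  atom 6: O, bond orders sum to 2 (valence 2) → 0 H
  atom 7: C, bond orders sum to 4 (valence 4) → 0 H
  atom 8: C, bond orders sum to 4 (valence 4) → 0 H
  atom 9: N, bond orders sum to 3 (valence 3) → 0 H
  atom 10: C, bond orders sum to 4 (valence 4) → 0 H
  atom 11: C, bond orders sum to 4 (valence 4) → 0 H
  atom 12: O, bond orders sum to 1 (valence 2) → 1 H
  atom 13: C, bond orders sum to 4 (valence 4) → 0 H
  atom 14: O, bond orders sum to 1 (valence 2) → 1 H
  atom 15: O, bond orders sum to 2 (valence 2) → 0 H
Totals → C:8, H:5, N:1, O:6.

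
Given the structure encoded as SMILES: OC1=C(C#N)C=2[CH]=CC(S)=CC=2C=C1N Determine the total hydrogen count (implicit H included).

8

Walk through each heavy atom and fill implicit hydrogens from standard valence (C 4, N 3, O 2, S 2, halogen 1):
  atom 1: O, bond orders sum to 1 (valence 2) → 1 H
  atom 2: C, bond orders sum to 4 (valence 4) → 0 H
  atom 3: C, bond orders sum to 4 (valence 4) → 0 H
  atom 4: C, bond orders sum to 4 (valence 4) → 0 H
  atom 5: N, bond orders sum to 3 (valence 3) → 0 H
  atom 6: C, bond orders sum to 4 (valence 4) → 0 H
  atom 7: C with explicit H count 1
  atom 8: C, bond orders sum to 3 (valence 4) → 1 H
  atom 9: C, bond orders sum to 4 (valence 4) → 0 H
  atom 10: S, bond orders sum to 1 (valence 2) → 1 H
  atom 11: C, bond orders sum to 3 (valence 4) → 1 H
  atom 12: C, bond orders sum to 4 (valence 4) → 0 H
  atom 13: C, bond orders sum to 3 (valence 4) → 1 H
  atom 14: C, bond orders sum to 4 (valence 4) → 0 H
  atom 15: N, bond orders sum to 1 (valence 3) → 2 H
Total hydrogens: 8.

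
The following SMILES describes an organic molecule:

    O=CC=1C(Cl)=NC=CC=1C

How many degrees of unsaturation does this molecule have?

5

Molecular formula: C7H6ClNO.
DoU = (2C + 2 + N − H − X) / 2, where X is the halogen count and O/S are ignored.
    = (2·7 + 2 + 1 − 6 − 1) / 2 = 10 / 2 = 5.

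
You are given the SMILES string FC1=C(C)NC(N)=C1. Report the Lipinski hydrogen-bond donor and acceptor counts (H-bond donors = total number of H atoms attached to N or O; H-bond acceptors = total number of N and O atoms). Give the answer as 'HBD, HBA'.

Donors: find every N or O and count the H atoms it carries.
  atom 5 (N): bond orders sum to 2 → 1 H
  atom 7 (N): bond orders sum to 1 → 2 H
Lipinski HBD = 3.
Acceptors: N atoms = 2, O atoms = 0 → HBA = 2.

3, 2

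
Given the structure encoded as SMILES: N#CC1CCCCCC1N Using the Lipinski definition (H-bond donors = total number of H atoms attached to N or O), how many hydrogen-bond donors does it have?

2

Donors: find every N or O and count the H atoms it carries.
  atom 1 (N): bond orders sum to 3 → 0 H
  atom 10 (N): bond orders sum to 1 → 2 H
Lipinski HBD = 2.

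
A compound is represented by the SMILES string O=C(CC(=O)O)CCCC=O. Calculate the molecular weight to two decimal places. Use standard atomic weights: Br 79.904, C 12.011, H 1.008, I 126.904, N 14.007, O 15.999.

First, the molecular formula is C7H10O4 (counting implicit H from valence).
  C: 7 × 12.011 = 84.077
  H: 10 × 1.008 = 10.080
  O: 4 × 15.999 = 63.996
Sum: 7×12.011 + 10×1.008 + 4×15.999 = 158.153 → 158.15 g/mol.

158.15 g/mol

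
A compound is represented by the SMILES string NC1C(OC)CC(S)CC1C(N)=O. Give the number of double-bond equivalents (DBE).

2

Degree of unsaturation = (number of rings) + (number of π bonds).
Ring closures in the SMILES: 1.
π bonds: 1 double bond (each 1 DoU) → 1 DoU from unsaturation.
Total DoU = 1 + 1 = 2.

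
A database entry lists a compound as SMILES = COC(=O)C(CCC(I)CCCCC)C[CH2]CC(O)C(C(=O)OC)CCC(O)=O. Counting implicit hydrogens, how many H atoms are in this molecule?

37

Walk through each heavy atom and fill implicit hydrogens from standard valence (C 4, N 3, O 2, S 2, halogen 1):
  atom 1: C, bond orders sum to 1 (valence 4) → 3 H
  atom 2: O, bond orders sum to 2 (valence 2) → 0 H
  atom 3: C, bond orders sum to 4 (valence 4) → 0 H
  atom 4: O, bond orders sum to 2 (valence 2) → 0 H
  atom 5: C, bond orders sum to 3 (valence 4) → 1 H
  atom 6: C, bond orders sum to 2 (valence 4) → 2 H
  atom 7: C, bond orders sum to 2 (valence 4) → 2 H
  atom 8: C, bond orders sum to 3 (valence 4) → 1 H
  atom 9: I (halogen, monovalent) → 0 H
  atom 10: C, bond orders sum to 2 (valence 4) → 2 H
  atom 11: C, bond orders sum to 2 (valence 4) → 2 H
  atom 12: C, bond orders sum to 2 (valence 4) → 2 H
  atom 13: C, bond orders sum to 2 (valence 4) → 2 H
  atom 14: C, bond orders sum to 1 (valence 4) → 3 H
  atom 15: C, bond orders sum to 2 (valence 4) → 2 H
  atom 16: C with explicit H count 2
  atom 17: C, bond orders sum to 2 (valence 4) → 2 H
  atom 18: C, bond orders sum to 3 (valence 4) → 1 H
  atom 19: O, bond orders sum to 1 (valence 2) → 1 H
  atom 20: C, bond orders sum to 3 (valence 4) → 1 H
  atom 21: C, bond orders sum to 4 (valence 4) → 0 H
  atom 22: O, bond orders sum to 2 (valence 2) → 0 H
  atom 23: O, bond orders sum to 2 (valence 2) → 0 H
  atom 24: C, bond orders sum to 1 (valence 4) → 3 H
  atom 25: C, bond orders sum to 2 (valence 4) → 2 H
  atom 26: C, bond orders sum to 2 (valence 4) → 2 H
  atom 27: C, bond orders sum to 4 (valence 4) → 0 H
  atom 28: O, bond orders sum to 1 (valence 2) → 1 H
  atom 29: O, bond orders sum to 2 (valence 2) → 0 H
Total hydrogens: 37.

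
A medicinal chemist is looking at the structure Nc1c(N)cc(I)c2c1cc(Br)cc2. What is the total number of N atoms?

Scan the SMILES for N atoms (remember two-letter symbols like Cl and Br are single atoms).
Nitrogen count: 2.

2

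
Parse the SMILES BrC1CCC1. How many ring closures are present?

1

In SMILES, each pair of matching ring-closure digits denotes one ring-closing bond; the number of such bonds equals the number of independent rings.
Ring-closure bonds here: 1.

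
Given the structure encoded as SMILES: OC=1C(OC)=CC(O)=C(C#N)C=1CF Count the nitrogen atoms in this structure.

1

Scan the SMILES for N atoms (remember two-letter symbols like Cl and Br are single atoms).
Nitrogen count: 1.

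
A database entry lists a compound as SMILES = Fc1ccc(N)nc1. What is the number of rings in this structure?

1

In SMILES, each pair of matching ring-closure digits denotes one ring-closing bond; the number of such bonds equals the number of independent rings.
Ring-closure bonds here: 1.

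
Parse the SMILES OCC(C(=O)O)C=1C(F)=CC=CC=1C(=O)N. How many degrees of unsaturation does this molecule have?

6

Molecular formula: C10H10FNO4.
DoU = (2C + 2 + N − H − X) / 2, where X is the halogen count and O/S are ignored.
    = (2·10 + 2 + 1 − 10 − 1) / 2 = 12 / 2 = 6.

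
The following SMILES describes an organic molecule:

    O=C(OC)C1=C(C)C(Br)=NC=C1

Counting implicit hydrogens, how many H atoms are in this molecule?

Walk through each heavy atom and fill implicit hydrogens from standard valence (C 4, N 3, O 2, S 2, halogen 1):
  atom 1: O, bond orders sum to 2 (valence 2) → 0 H
  atom 2: C, bond orders sum to 4 (valence 4) → 0 H
  atom 3: O, bond orders sum to 2 (valence 2) → 0 H
  atom 4: C, bond orders sum to 1 (valence 4) → 3 H
  atom 5: C, bond orders sum to 4 (valence 4) → 0 H
  atom 6: C, bond orders sum to 4 (valence 4) → 0 H
  atom 7: C, bond orders sum to 1 (valence 4) → 3 H
  atom 8: C, bond orders sum to 4 (valence 4) → 0 H
  atom 9: Br (halogen, monovalent) → 0 H
  atom 10: N, bond orders sum to 3 (valence 3) → 0 H
  atom 11: C, bond orders sum to 3 (valence 4) → 1 H
  atom 12: C, bond orders sum to 3 (valence 4) → 1 H
Total hydrogens: 8.

8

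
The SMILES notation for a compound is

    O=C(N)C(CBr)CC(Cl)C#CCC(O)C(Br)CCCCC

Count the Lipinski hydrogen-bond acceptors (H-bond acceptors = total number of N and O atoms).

3

N atoms: 1; O atoms: 2.
Lipinski HBA = 1 + 2 = 3.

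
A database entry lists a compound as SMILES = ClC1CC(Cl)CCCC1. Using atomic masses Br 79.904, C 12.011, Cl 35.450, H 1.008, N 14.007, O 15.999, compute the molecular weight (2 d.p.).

167.07 g/mol

First, the molecular formula is C7H12Cl2 (counting implicit H from valence).
  C: 7 × 12.011 = 84.077
  Cl: 2 × 35.450 = 70.900
  H: 12 × 1.008 = 12.096
Sum: 7×12.011 + 2×35.450 + 12×1.008 = 167.073 → 167.07 g/mol.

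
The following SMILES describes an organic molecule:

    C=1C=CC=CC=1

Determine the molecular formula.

C6H6

Walk through each heavy atom and fill implicit hydrogens from standard valence (C 4, N 3, O 2, S 2, halogen 1):
  atom 1: C, bond orders sum to 3 (valence 4) → 1 H
  atom 2: C, bond orders sum to 3 (valence 4) → 1 H
  atom 3: C, bond orders sum to 3 (valence 4) → 1 H
  atom 4: C, bond orders sum to 3 (valence 4) → 1 H
  atom 5: C, bond orders sum to 3 (valence 4) → 1 H
  atom 6: C, bond orders sum to 3 (valence 4) → 1 H
Totals → C:6, H:6.
In Hill order: C6H6.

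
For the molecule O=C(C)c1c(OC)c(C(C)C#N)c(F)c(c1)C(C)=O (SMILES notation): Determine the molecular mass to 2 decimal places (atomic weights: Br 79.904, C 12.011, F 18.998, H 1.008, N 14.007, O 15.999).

263.27 g/mol

First, the molecular formula is C14H14FNO3 (counting implicit H from valence).
  C: 14 × 12.011 = 168.154
  F: 1 × 18.998 = 18.998
  H: 14 × 1.008 = 14.112
  N: 1 × 14.007 = 14.007
  O: 3 × 15.999 = 47.997
Sum: 14×12.011 + 1×18.998 + 14×1.008 + 1×14.007 + 3×15.999 = 263.268 → 263.27 g/mol.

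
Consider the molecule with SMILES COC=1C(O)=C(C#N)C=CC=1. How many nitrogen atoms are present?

Scan the SMILES for N atoms (remember two-letter symbols like Cl and Br are single atoms).
Nitrogen count: 1.

1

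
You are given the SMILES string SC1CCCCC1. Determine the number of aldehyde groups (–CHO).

Scan the SMILES for the aldehyde motif — none present.
Groups that are present: 1 thiol.

0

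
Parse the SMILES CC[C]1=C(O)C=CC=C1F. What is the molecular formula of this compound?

Walk through each heavy atom and fill implicit hydrogens from standard valence (C 4, N 3, O 2, S 2, halogen 1):
  atom 1: C, bond orders sum to 1 (valence 4) → 3 H
  atom 2: C, bond orders sum to 2 (valence 4) → 2 H
  atom 3: C with explicit H count 0
  atom 4: C, bond orders sum to 4 (valence 4) → 0 H
  atom 5: O, bond orders sum to 1 (valence 2) → 1 H
  atom 6: C, bond orders sum to 3 (valence 4) → 1 H
  atom 7: C, bond orders sum to 3 (valence 4) → 1 H
  atom 8: C, bond orders sum to 3 (valence 4) → 1 H
  atom 9: C, bond orders sum to 4 (valence 4) → 0 H
  atom 10: F (halogen, monovalent) → 0 H
Totals → C:8, H:9, F:1, O:1.
In Hill order: C8H9FO.

C8H9FO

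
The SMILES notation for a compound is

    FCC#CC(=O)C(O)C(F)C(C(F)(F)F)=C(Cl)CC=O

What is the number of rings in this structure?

0

In SMILES, each pair of matching ring-closure digits denotes one ring-closing bond; the number of such bonds equals the number of independent rings.
Ring-closure bonds here: 0.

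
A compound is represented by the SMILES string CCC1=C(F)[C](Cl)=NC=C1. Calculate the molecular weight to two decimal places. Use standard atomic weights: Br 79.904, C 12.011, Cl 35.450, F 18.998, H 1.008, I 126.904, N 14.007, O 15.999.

159.59 g/mol

First, the molecular formula is C7H7ClFN (counting implicit H from valence).
  C: 7 × 12.011 = 84.077
  Cl: 1 × 35.450 = 35.450
  F: 1 × 18.998 = 18.998
  H: 7 × 1.008 = 7.056
  N: 1 × 14.007 = 14.007
Sum: 7×12.011 + 1×35.450 + 1×18.998 + 7×1.008 + 1×14.007 = 159.588 → 159.59 g/mol.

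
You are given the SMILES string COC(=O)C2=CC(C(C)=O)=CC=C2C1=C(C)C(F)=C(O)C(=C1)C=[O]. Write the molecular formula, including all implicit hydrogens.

C18H15FO5

Walk through each heavy atom and fill implicit hydrogens from standard valence (C 4, N 3, O 2, S 2, halogen 1):
  atom 1: C, bond orders sum to 1 (valence 4) → 3 H
  atom 2: O, bond orders sum to 2 (valence 2) → 0 H
  atom 3: C, bond orders sum to 4 (valence 4) → 0 H
  atom 4: O, bond orders sum to 2 (valence 2) → 0 H
  atom 5: C, bond orders sum to 4 (valence 4) → 0 H
  atom 6: C, bond orders sum to 3 (valence 4) → 1 H
  atom 7: C, bond orders sum to 4 (valence 4) → 0 H
  atom 8: C, bond orders sum to 4 (valence 4) → 0 H
  atom 9: C, bond orders sum to 1 (valence 4) → 3 H
  atom 10: O, bond orders sum to 2 (valence 2) → 0 H
  atom 11: C, bond orders sum to 3 (valence 4) → 1 H
  atom 12: C, bond orders sum to 3 (valence 4) → 1 H
  atom 13: C, bond orders sum to 4 (valence 4) → 0 H
  atom 14: C, bond orders sum to 4 (valence 4) → 0 H
  atom 15: C, bond orders sum to 4 (valence 4) → 0 H
  atom 16: C, bond orders sum to 1 (valence 4) → 3 H
  atom 17: C, bond orders sum to 4 (valence 4) → 0 H
  atom 18: F (halogen, monovalent) → 0 H
  atom 19: C, bond orders sum to 4 (valence 4) → 0 H
  atom 20: O, bond orders sum to 1 (valence 2) → 1 H
  atom 21: C, bond orders sum to 4 (valence 4) → 0 H
  atom 22: C, bond orders sum to 3 (valence 4) → 1 H
  atom 23: C, bond orders sum to 3 (valence 4) → 1 H
  atom 24: O with explicit H count 0
Totals → C:18, H:15, F:1, O:5.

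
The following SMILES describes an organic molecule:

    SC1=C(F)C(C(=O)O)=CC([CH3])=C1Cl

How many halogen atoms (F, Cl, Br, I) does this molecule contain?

Halogen atoms appear at heavy-atom positions 4, 13 (1×Cl, 1×F).
Other groups present: 1 carboxylic acid, 1 thiol.
Halogen count: 2.

2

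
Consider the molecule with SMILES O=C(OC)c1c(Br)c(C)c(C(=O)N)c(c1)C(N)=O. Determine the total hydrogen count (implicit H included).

Walk through each heavy atom and fill implicit hydrogens from standard valence (C 4, N 3, O 2, S 2, halogen 1); for lowercase aromatic atoms, an aromatic c carries 1 H when it has two neighbours and 0 H with three, and aromatic n carries 0 H:
  atom 1: O, bond orders sum to 2 (valence 2) → 0 H
  atom 2: C, bond orders sum to 4 (valence 4) → 0 H
  atom 3: O, bond orders sum to 2 (valence 2) → 0 H
  atom 4: C, bond orders sum to 1 (valence 4) → 3 H
  atom 5: aromatic c, 3 neighbours → 0 H
  atom 6: aromatic c, 3 neighbours → 0 H
  atom 7: Br (halogen, monovalent) → 0 H
  atom 8: aromatic c, 3 neighbours → 0 H
  atom 9: C, bond orders sum to 1 (valence 4) → 3 H
  atom 10: aromatic c, 3 neighbours → 0 H
  atom 11: C, bond orders sum to 4 (valence 4) → 0 H
  atom 12: O, bond orders sum to 2 (valence 2) → 0 H
  atom 13: N, bond orders sum to 1 (valence 3) → 2 H
  atom 14: aromatic c, 3 neighbours → 0 H
  atom 15: aromatic c, 2 neighbours → 1 H
  atom 16: C, bond orders sum to 4 (valence 4) → 0 H
  atom 17: N, bond orders sum to 1 (valence 3) → 2 H
  atom 18: O, bond orders sum to 2 (valence 2) → 0 H
Total hydrogens: 11.

11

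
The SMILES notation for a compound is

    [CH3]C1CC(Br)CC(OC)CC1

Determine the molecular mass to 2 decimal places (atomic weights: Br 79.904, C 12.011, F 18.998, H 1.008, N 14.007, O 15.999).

221.14 g/mol

First, the molecular formula is C9H17BrO (counting implicit H from valence).
  Br: 1 × 79.904 = 79.904
  C: 9 × 12.011 = 108.099
  H: 17 × 1.008 = 17.136
  O: 1 × 15.999 = 15.999
Sum: 1×79.904 + 9×12.011 + 17×1.008 + 1×15.999 = 221.138 → 221.14 g/mol.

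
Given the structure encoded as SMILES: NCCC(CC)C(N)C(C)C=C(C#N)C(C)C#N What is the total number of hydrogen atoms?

Walk through each heavy atom and fill implicit hydrogens from standard valence (C 4, N 3, O 2, S 2, halogen 1):
  atom 1: N, bond orders sum to 1 (valence 3) → 2 H
  atom 2: C, bond orders sum to 2 (valence 4) → 2 H
  atom 3: C, bond orders sum to 2 (valence 4) → 2 H
  atom 4: C, bond orders sum to 3 (valence 4) → 1 H
  atom 5: C, bond orders sum to 2 (valence 4) → 2 H
  atom 6: C, bond orders sum to 1 (valence 4) → 3 H
  atom 7: C, bond orders sum to 3 (valence 4) → 1 H
  atom 8: N, bond orders sum to 1 (valence 3) → 2 H
  atom 9: C, bond orders sum to 3 (valence 4) → 1 H
  atom 10: C, bond orders sum to 1 (valence 4) → 3 H
  atom 11: C, bond orders sum to 3 (valence 4) → 1 H
  atom 12: C, bond orders sum to 4 (valence 4) → 0 H
  atom 13: C, bond orders sum to 4 (valence 4) → 0 H
  atom 14: N, bond orders sum to 3 (valence 3) → 0 H
  atom 15: C, bond orders sum to 3 (valence 4) → 1 H
  atom 16: C, bond orders sum to 1 (valence 4) → 3 H
  atom 17: C, bond orders sum to 4 (valence 4) → 0 H
  atom 18: N, bond orders sum to 3 (valence 3) → 0 H
Total hydrogens: 24.

24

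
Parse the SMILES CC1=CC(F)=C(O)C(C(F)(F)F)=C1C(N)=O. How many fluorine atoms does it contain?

4

Scan the SMILES for F atoms (remember two-letter symbols like Cl and Br are single atoms).
Fluorine count: 4.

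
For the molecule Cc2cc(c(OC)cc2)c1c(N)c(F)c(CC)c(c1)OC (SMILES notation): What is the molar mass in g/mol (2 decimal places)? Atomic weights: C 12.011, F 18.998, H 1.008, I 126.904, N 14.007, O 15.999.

289.35 g/mol

First, the molecular formula is C17H20FNO2 (counting implicit H from valence).
  C: 17 × 12.011 = 204.187
  F: 1 × 18.998 = 18.998
  H: 20 × 1.008 = 20.160
  N: 1 × 14.007 = 14.007
  O: 2 × 15.999 = 31.998
Sum: 17×12.011 + 1×18.998 + 20×1.008 + 1×14.007 + 2×15.999 = 289.350 → 289.35 g/mol.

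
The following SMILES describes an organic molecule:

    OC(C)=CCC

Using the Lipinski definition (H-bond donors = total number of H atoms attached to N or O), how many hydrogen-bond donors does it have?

1

Donors: find every N or O and count the H atoms it carries.
  atom 1 (O): bond orders sum to 1 → 1 H
Lipinski HBD = 1.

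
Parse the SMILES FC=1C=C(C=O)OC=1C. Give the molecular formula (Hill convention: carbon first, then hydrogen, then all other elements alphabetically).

C6H5FO2

Walk through each heavy atom and fill implicit hydrogens from standard valence (C 4, N 3, O 2, S 2, halogen 1):
  atom 1: F (halogen, monovalent) → 0 H
  atom 2: C, bond orders sum to 4 (valence 4) → 0 H
  atom 3: C, bond orders sum to 3 (valence 4) → 1 H
  atom 4: C, bond orders sum to 4 (valence 4) → 0 H
  atom 5: C, bond orders sum to 3 (valence 4) → 1 H
  atom 6: O, bond orders sum to 2 (valence 2) → 0 H
  atom 7: O, bond orders sum to 2 (valence 2) → 0 H
  atom 8: C, bond orders sum to 4 (valence 4) → 0 H
  atom 9: C, bond orders sum to 1 (valence 4) → 3 H
Totals → C:6, H:5, F:1, O:2.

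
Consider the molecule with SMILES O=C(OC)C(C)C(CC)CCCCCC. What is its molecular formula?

Walk through each heavy atom and fill implicit hydrogens from standard valence (C 4, N 3, O 2, S 2, halogen 1):
  atom 1: O, bond orders sum to 2 (valence 2) → 0 H
  atom 2: C, bond orders sum to 4 (valence 4) → 0 H
  atom 3: O, bond orders sum to 2 (valence 2) → 0 H
  atom 4: C, bond orders sum to 1 (valence 4) → 3 H
  atom 5: C, bond orders sum to 3 (valence 4) → 1 H
  atom 6: C, bond orders sum to 1 (valence 4) → 3 H
  atom 7: C, bond orders sum to 3 (valence 4) → 1 H
  atom 8: C, bond orders sum to 2 (valence 4) → 2 H
  atom 9: C, bond orders sum to 1 (valence 4) → 3 H
  atom 10: C, bond orders sum to 2 (valence 4) → 2 H
  atom 11: C, bond orders sum to 2 (valence 4) → 2 H
  atom 12: C, bond orders sum to 2 (valence 4) → 2 H
  atom 13: C, bond orders sum to 2 (valence 4) → 2 H
  atom 14: C, bond orders sum to 2 (valence 4) → 2 H
  atom 15: C, bond orders sum to 1 (valence 4) → 3 H
Totals → C:13, H:26, O:2.

C13H26O2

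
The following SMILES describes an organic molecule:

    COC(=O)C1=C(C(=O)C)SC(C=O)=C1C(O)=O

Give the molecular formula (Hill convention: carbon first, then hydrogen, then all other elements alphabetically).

C10H8O6S

Walk through each heavy atom and fill implicit hydrogens from standard valence (C 4, N 3, O 2, S 2, halogen 1):
  atom 1: C, bond orders sum to 1 (valence 4) → 3 H
  atom 2: O, bond orders sum to 2 (valence 2) → 0 H
  atom 3: C, bond orders sum to 4 (valence 4) → 0 H
  atom 4: O, bond orders sum to 2 (valence 2) → 0 H
  atom 5: C, bond orders sum to 4 (valence 4) → 0 H
  atom 6: C, bond orders sum to 4 (valence 4) → 0 H
  atom 7: C, bond orders sum to 4 (valence 4) → 0 H
  atom 8: O, bond orders sum to 2 (valence 2) → 0 H
  atom 9: C, bond orders sum to 1 (valence 4) → 3 H
  atom 10: S, bond orders sum to 2 (valence 2) → 0 H
  atom 11: C, bond orders sum to 4 (valence 4) → 0 H
  atom 12: C, bond orders sum to 3 (valence 4) → 1 H
  atom 13: O, bond orders sum to 2 (valence 2) → 0 H
  atom 14: C, bond orders sum to 4 (valence 4) → 0 H
  atom 15: C, bond orders sum to 4 (valence 4) → 0 H
  atom 16: O, bond orders sum to 1 (valence 2) → 1 H
  atom 17: O, bond orders sum to 2 (valence 2) → 0 H
Totals → C:10, H:8, O:6, S:1.
In Hill order: C10H8O6S.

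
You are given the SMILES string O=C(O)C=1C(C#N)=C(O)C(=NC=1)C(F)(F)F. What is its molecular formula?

Walk through each heavy atom and fill implicit hydrogens from standard valence (C 4, N 3, O 2, S 2, halogen 1):
  atom 1: O, bond orders sum to 2 (valence 2) → 0 H
  atom 2: C, bond orders sum to 4 (valence 4) → 0 H
  atom 3: O, bond orders sum to 1 (valence 2) → 1 H
  atom 4: C, bond orders sum to 4 (valence 4) → 0 H
  atom 5: C, bond orders sum to 4 (valence 4) → 0 H
  atom 6: C, bond orders sum to 4 (valence 4) → 0 H
  atom 7: N, bond orders sum to 3 (valence 3) → 0 H
  atom 8: C, bond orders sum to 4 (valence 4) → 0 H
  atom 9: O, bond orders sum to 1 (valence 2) → 1 H
  atom 10: C, bond orders sum to 4 (valence 4) → 0 H
  atom 11: N, bond orders sum to 3 (valence 3) → 0 H
  atom 12: C, bond orders sum to 3 (valence 4) → 1 H
  atom 13: C, bond orders sum to 4 (valence 4) → 0 H
  atom 14: F (halogen, monovalent) → 0 H
  atom 15: F (halogen, monovalent) → 0 H
  atom 16: F (halogen, monovalent) → 0 H
Totals → C:8, H:3, F:3, N:2, O:3.

C8H3F3N2O3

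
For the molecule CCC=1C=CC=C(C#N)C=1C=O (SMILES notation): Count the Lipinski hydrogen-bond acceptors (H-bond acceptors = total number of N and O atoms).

N atoms: 1; O atoms: 1.
Lipinski HBA = 1 + 1 = 2.

2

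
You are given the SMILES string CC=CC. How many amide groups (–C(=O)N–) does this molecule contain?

0

Scan the SMILES for the amide motif — none present.
Groups that are present: 1 alkene.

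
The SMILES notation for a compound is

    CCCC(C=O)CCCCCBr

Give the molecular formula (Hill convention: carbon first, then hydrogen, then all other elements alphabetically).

Walk through each heavy atom and fill implicit hydrogens from standard valence (C 4, N 3, O 2, S 2, halogen 1):
  atom 1: C, bond orders sum to 1 (valence 4) → 3 H
  atom 2: C, bond orders sum to 2 (valence 4) → 2 H
  atom 3: C, bond orders sum to 2 (valence 4) → 2 H
  atom 4: C, bond orders sum to 3 (valence 4) → 1 H
  atom 5: C, bond orders sum to 3 (valence 4) → 1 H
  atom 6: O, bond orders sum to 2 (valence 2) → 0 H
  atom 7: C, bond orders sum to 2 (valence 4) → 2 H
  atom 8: C, bond orders sum to 2 (valence 4) → 2 H
  atom 9: C, bond orders sum to 2 (valence 4) → 2 H
  atom 10: C, bond orders sum to 2 (valence 4) → 2 H
  atom 11: C, bond orders sum to 2 (valence 4) → 2 H
  atom 12: Br (halogen, monovalent) → 0 H
Totals → C:10, H:19, Br:1, O:1.

C10H19BrO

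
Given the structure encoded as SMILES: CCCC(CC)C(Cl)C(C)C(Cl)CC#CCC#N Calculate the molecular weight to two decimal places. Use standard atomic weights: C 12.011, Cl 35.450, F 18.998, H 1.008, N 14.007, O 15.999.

288.26 g/mol

First, the molecular formula is C15H23Cl2N (counting implicit H from valence).
  C: 15 × 12.011 = 180.165
  Cl: 2 × 35.450 = 70.900
  H: 23 × 1.008 = 23.184
  N: 1 × 14.007 = 14.007
Sum: 15×12.011 + 2×35.450 + 23×1.008 + 1×14.007 = 288.256 → 288.26 g/mol.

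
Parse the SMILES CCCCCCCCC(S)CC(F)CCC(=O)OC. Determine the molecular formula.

Walk through each heavy atom and fill implicit hydrogens from standard valence (C 4, N 3, O 2, S 2, halogen 1):
  atom 1: C, bond orders sum to 1 (valence 4) → 3 H
  atom 2: C, bond orders sum to 2 (valence 4) → 2 H
  atom 3: C, bond orders sum to 2 (valence 4) → 2 H
  atom 4: C, bond orders sum to 2 (valence 4) → 2 H
  atom 5: C, bond orders sum to 2 (valence 4) → 2 H
  atom 6: C, bond orders sum to 2 (valence 4) → 2 H
  atom 7: C, bond orders sum to 2 (valence 4) → 2 H
  atom 8: C, bond orders sum to 2 (valence 4) → 2 H
  atom 9: C, bond orders sum to 3 (valence 4) → 1 H
  atom 10: S, bond orders sum to 1 (valence 2) → 1 H
  atom 11: C, bond orders sum to 2 (valence 4) → 2 H
  atom 12: C, bond orders sum to 3 (valence 4) → 1 H
  atom 13: F (halogen, monovalent) → 0 H
  atom 14: C, bond orders sum to 2 (valence 4) → 2 H
  atom 15: C, bond orders sum to 2 (valence 4) → 2 H
  atom 16: C, bond orders sum to 4 (valence 4) → 0 H
  atom 17: O, bond orders sum to 2 (valence 2) → 0 H
  atom 18: O, bond orders sum to 2 (valence 2) → 0 H
  atom 19: C, bond orders sum to 1 (valence 4) → 3 H
Totals → C:15, H:29, F:1, O:2, S:1.
In Hill order: C15H29FO2S.

C15H29FO2S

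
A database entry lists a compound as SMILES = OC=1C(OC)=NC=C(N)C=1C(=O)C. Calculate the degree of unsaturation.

5

Degree of unsaturation = (number of rings) + (number of π bonds).
Ring closures in the SMILES: 1.
π bonds: 4 double bonds (each 1 DoU) → 4 DoU from unsaturation.
Total DoU = 1 + 4 = 5.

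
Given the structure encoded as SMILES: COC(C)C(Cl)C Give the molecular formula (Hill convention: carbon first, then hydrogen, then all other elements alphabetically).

C5H11ClO

Walk through each heavy atom and fill implicit hydrogens from standard valence (C 4, N 3, O 2, S 2, halogen 1):
  atom 1: C, bond orders sum to 1 (valence 4) → 3 H
  atom 2: O, bond orders sum to 2 (valence 2) → 0 H
  atom 3: C, bond orders sum to 3 (valence 4) → 1 H
  atom 4: C, bond orders sum to 1 (valence 4) → 3 H
  atom 5: C, bond orders sum to 3 (valence 4) → 1 H
  atom 6: Cl (halogen, monovalent) → 0 H
  atom 7: C, bond orders sum to 1 (valence 4) → 3 H
Totals → C:5, H:11, Cl:1, O:1.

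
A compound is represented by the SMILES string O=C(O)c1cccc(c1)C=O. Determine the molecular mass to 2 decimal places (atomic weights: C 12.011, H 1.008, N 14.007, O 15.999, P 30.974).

First, the molecular formula is C8H6O3 (counting implicit H from valence).
  C: 8 × 12.011 = 96.088
  H: 6 × 1.008 = 6.048
  O: 3 × 15.999 = 47.997
Sum: 8×12.011 + 6×1.008 + 3×15.999 = 150.133 → 150.13 g/mol.

150.13 g/mol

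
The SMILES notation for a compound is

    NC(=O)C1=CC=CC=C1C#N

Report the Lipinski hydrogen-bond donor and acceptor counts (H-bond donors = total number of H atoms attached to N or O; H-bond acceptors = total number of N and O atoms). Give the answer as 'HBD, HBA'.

Donors: find every N or O and count the H atoms it carries.
  atom 1 (N): bond orders sum to 1 → 2 H
  atom 3 (O): bond orders sum to 2 → 0 H
  atom 11 (N): bond orders sum to 3 → 0 H
Lipinski HBD = 2.
Acceptors: N atoms = 2, O atoms = 1 → HBA = 3.

2, 3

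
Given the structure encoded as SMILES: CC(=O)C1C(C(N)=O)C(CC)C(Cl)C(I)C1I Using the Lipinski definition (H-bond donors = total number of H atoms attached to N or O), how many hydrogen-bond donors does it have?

Donors: find every N or O and count the H atoms it carries.
  atom 3 (O): bond orders sum to 2 → 0 H
  atom 7 (N): bond orders sum to 1 → 2 H
  atom 8 (O): bond orders sum to 2 → 0 H
Lipinski HBD = 2.

2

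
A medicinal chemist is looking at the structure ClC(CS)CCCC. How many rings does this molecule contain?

0

In SMILES, each pair of matching ring-closure digits denotes one ring-closing bond; the number of such bonds equals the number of independent rings.
Ring-closure bonds here: 0.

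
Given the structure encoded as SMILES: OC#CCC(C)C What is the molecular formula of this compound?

C6H10O

Walk through each heavy atom and fill implicit hydrogens from standard valence (C 4, N 3, O 2, S 2, halogen 1):
  atom 1: O, bond orders sum to 1 (valence 2) → 1 H
  atom 2: C, bond orders sum to 4 (valence 4) → 0 H
  atom 3: C, bond orders sum to 4 (valence 4) → 0 H
  atom 4: C, bond orders sum to 2 (valence 4) → 2 H
  atom 5: C, bond orders sum to 3 (valence 4) → 1 H
  atom 6: C, bond orders sum to 1 (valence 4) → 3 H
  atom 7: C, bond orders sum to 1 (valence 4) → 3 H
Totals → C:6, H:10, O:1.
In Hill order: C6H10O.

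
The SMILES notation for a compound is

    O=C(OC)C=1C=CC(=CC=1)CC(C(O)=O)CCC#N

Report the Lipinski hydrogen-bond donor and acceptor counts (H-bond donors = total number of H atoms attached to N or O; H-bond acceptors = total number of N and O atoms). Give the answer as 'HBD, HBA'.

1, 5

Donors: find every N or O and count the H atoms it carries.
  atom 1 (O): bond orders sum to 2 → 0 H
  atom 3 (O): bond orders sum to 2 → 0 H
  atom 14 (O): bond orders sum to 1 → 1 H
  atom 15 (O): bond orders sum to 2 → 0 H
  atom 19 (N): bond orders sum to 3 → 0 H
Lipinski HBD = 1.
Acceptors: N atoms = 1, O atoms = 4 → HBA = 5.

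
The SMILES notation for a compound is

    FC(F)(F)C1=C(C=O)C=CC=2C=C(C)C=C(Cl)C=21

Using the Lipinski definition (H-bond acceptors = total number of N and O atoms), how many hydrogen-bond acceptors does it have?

1

N atoms: 0; O atoms: 1.
Lipinski HBA = 0 + 1 = 1.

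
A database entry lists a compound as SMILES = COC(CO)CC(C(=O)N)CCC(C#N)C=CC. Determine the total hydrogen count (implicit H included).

22

Walk through each heavy atom and fill implicit hydrogens from standard valence (C 4, N 3, O 2, S 2, halogen 1):
  atom 1: C, bond orders sum to 1 (valence 4) → 3 H
  atom 2: O, bond orders sum to 2 (valence 2) → 0 H
  atom 3: C, bond orders sum to 3 (valence 4) → 1 H
  atom 4: C, bond orders sum to 2 (valence 4) → 2 H
  atom 5: O, bond orders sum to 1 (valence 2) → 1 H
  atom 6: C, bond orders sum to 2 (valence 4) → 2 H
  atom 7: C, bond orders sum to 3 (valence 4) → 1 H
  atom 8: C, bond orders sum to 4 (valence 4) → 0 H
  atom 9: O, bond orders sum to 2 (valence 2) → 0 H
  atom 10: N, bond orders sum to 1 (valence 3) → 2 H
  atom 11: C, bond orders sum to 2 (valence 4) → 2 H
  atom 12: C, bond orders sum to 2 (valence 4) → 2 H
  atom 13: C, bond orders sum to 3 (valence 4) → 1 H
  atom 14: C, bond orders sum to 4 (valence 4) → 0 H
  atom 15: N, bond orders sum to 3 (valence 3) → 0 H
  atom 16: C, bond orders sum to 3 (valence 4) → 1 H
  atom 17: C, bond orders sum to 3 (valence 4) → 1 H
  atom 18: C, bond orders sum to 1 (valence 4) → 3 H
Total hydrogens: 22.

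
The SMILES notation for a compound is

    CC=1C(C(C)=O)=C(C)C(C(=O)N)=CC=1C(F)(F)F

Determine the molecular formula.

C12H12F3NO2

Walk through each heavy atom and fill implicit hydrogens from standard valence (C 4, N 3, O 2, S 2, halogen 1):
  atom 1: C, bond orders sum to 1 (valence 4) → 3 H
  atom 2: C, bond orders sum to 4 (valence 4) → 0 H
  atom 3: C, bond orders sum to 4 (valence 4) → 0 H
  atom 4: C, bond orders sum to 4 (valence 4) → 0 H
  atom 5: C, bond orders sum to 1 (valence 4) → 3 H
  atom 6: O, bond orders sum to 2 (valence 2) → 0 H
  atom 7: C, bond orders sum to 4 (valence 4) → 0 H
  atom 8: C, bond orders sum to 1 (valence 4) → 3 H
  atom 9: C, bond orders sum to 4 (valence 4) → 0 H
  atom 10: C, bond orders sum to 4 (valence 4) → 0 H
  atom 11: O, bond orders sum to 2 (valence 2) → 0 H
  atom 12: N, bond orders sum to 1 (valence 3) → 2 H
  atom 13: C, bond orders sum to 3 (valence 4) → 1 H
  atom 14: C, bond orders sum to 4 (valence 4) → 0 H
  atom 15: C, bond orders sum to 4 (valence 4) → 0 H
  atom 16: F (halogen, monovalent) → 0 H
  atom 17: F (halogen, monovalent) → 0 H
  atom 18: F (halogen, monovalent) → 0 H
Totals → C:12, H:12, F:3, N:1, O:2.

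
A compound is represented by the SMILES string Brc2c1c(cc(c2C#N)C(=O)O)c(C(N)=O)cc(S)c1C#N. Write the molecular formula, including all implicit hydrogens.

Walk through each heavy atom and fill implicit hydrogens from standard valence (C 4, N 3, O 2, S 2, halogen 1); for lowercase aromatic atoms, an aromatic c carries 1 H when it has two neighbours and 0 H with three, and aromatic n carries 0 H:
  atom 1: Br (halogen, monovalent) → 0 H
  atom 2: aromatic c, 3 neighbours → 0 H
  atom 3: aromatic c, 3 neighbours → 0 H
  atom 4: aromatic c, 3 neighbours → 0 H
  atom 5: aromatic c, 2 neighbours → 1 H
  atom 6: aromatic c, 3 neighbours → 0 H
  atom 7: aromatic c, 3 neighbours → 0 H
  atom 8: C, bond orders sum to 4 (valence 4) → 0 H
  atom 9: N, bond orders sum to 3 (valence 3) → 0 H
  atom 10: C, bond orders sum to 4 (valence 4) → 0 H
  atom 11: O, bond orders sum to 2 (valence 2) → 0 H
  atom 12: O, bond orders sum to 1 (valence 2) → 1 H
  atom 13: aromatic c, 3 neighbours → 0 H
  atom 14: C, bond orders sum to 4 (valence 4) → 0 H
  atom 15: N, bond orders sum to 1 (valence 3) → 2 H
  atom 16: O, bond orders sum to 2 (valence 2) → 0 H
  atom 17: aromatic c, 2 neighbours → 1 H
  atom 18: aromatic c, 3 neighbours → 0 H
  atom 19: S, bond orders sum to 1 (valence 2) → 1 H
  atom 20: aromatic c, 3 neighbours → 0 H
  atom 21: C, bond orders sum to 4 (valence 4) → 0 H
  atom 22: N, bond orders sum to 3 (valence 3) → 0 H
Totals → C:14, H:6, Br:1, N:3, O:3, S:1.

C14H6BrN3O3S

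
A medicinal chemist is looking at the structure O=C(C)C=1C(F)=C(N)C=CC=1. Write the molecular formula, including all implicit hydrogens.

C8H8FNO

Walk through each heavy atom and fill implicit hydrogens from standard valence (C 4, N 3, O 2, S 2, halogen 1):
  atom 1: O, bond orders sum to 2 (valence 2) → 0 H
  atom 2: C, bond orders sum to 4 (valence 4) → 0 H
  atom 3: C, bond orders sum to 1 (valence 4) → 3 H
  atom 4: C, bond orders sum to 4 (valence 4) → 0 H
  atom 5: C, bond orders sum to 4 (valence 4) → 0 H
  atom 6: F (halogen, monovalent) → 0 H
  atom 7: C, bond orders sum to 4 (valence 4) → 0 H
  atom 8: N, bond orders sum to 1 (valence 3) → 2 H
  atom 9: C, bond orders sum to 3 (valence 4) → 1 H
  atom 10: C, bond orders sum to 3 (valence 4) → 1 H
  atom 11: C, bond orders sum to 3 (valence 4) → 1 H
Totals → C:8, H:8, F:1, N:1, O:1.
In Hill order: C8H8FNO.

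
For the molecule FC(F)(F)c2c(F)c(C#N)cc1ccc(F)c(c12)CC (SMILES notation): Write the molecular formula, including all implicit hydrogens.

Walk through each heavy atom and fill implicit hydrogens from standard valence (C 4, N 3, O 2, S 2, halogen 1); for lowercase aromatic atoms, an aromatic c carries 1 H when it has two neighbours and 0 H with three, and aromatic n carries 0 H:
  atom 1: F (halogen, monovalent) → 0 H
  atom 2: C, bond orders sum to 4 (valence 4) → 0 H
  atom 3: F (halogen, monovalent) → 0 H
  atom 4: F (halogen, monovalent) → 0 H
  atom 5: aromatic c, 3 neighbours → 0 H
  atom 6: aromatic c, 3 neighbours → 0 H
  atom 7: F (halogen, monovalent) → 0 H
  atom 8: aromatic c, 3 neighbours → 0 H
  atom 9: C, bond orders sum to 4 (valence 4) → 0 H
  atom 10: N, bond orders sum to 3 (valence 3) → 0 H
  atom 11: aromatic c, 2 neighbours → 1 H
  atom 12: aromatic c, 3 neighbours → 0 H
  atom 13: aromatic c, 2 neighbours → 1 H
  atom 14: aromatic c, 2 neighbours → 1 H
  atom 15: aromatic c, 3 neighbours → 0 H
  atom 16: F (halogen, monovalent) → 0 H
  atom 17: aromatic c, 3 neighbours → 0 H
  atom 18: aromatic c, 3 neighbours → 0 H
  atom 19: C, bond orders sum to 2 (valence 4) → 2 H
  atom 20: C, bond orders sum to 1 (valence 4) → 3 H
Totals → C:14, H:8, F:5, N:1.

C14H8F5N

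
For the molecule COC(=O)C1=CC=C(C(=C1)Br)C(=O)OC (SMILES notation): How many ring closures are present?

In SMILES, each pair of matching ring-closure digits denotes one ring-closing bond; the number of such bonds equals the number of independent rings.
Ring-closure bonds here: 1.

1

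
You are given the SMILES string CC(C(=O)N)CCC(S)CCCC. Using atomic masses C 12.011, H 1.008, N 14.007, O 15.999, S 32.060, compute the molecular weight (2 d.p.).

First, the molecular formula is C10H21NOS (counting implicit H from valence).
  C: 10 × 12.011 = 120.110
  H: 21 × 1.008 = 21.168
  N: 1 × 14.007 = 14.007
  O: 1 × 15.999 = 15.999
  S: 1 × 32.060 = 32.060
Sum: 10×12.011 + 21×1.008 + 1×14.007 + 1×15.999 + 1×32.060 = 203.344 → 203.34 g/mol.

203.34 g/mol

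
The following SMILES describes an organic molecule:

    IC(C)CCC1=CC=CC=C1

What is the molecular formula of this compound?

Walk through each heavy atom and fill implicit hydrogens from standard valence (C 4, N 3, O 2, S 2, halogen 1):
  atom 1: I (halogen, monovalent) → 0 H
  atom 2: C, bond orders sum to 3 (valence 4) → 1 H
  atom 3: C, bond orders sum to 1 (valence 4) → 3 H
  atom 4: C, bond orders sum to 2 (valence 4) → 2 H
  atom 5: C, bond orders sum to 2 (valence 4) → 2 H
  atom 6: C, bond orders sum to 4 (valence 4) → 0 H
  atom 7: C, bond orders sum to 3 (valence 4) → 1 H
  atom 8: C, bond orders sum to 3 (valence 4) → 1 H
  atom 9: C, bond orders sum to 3 (valence 4) → 1 H
  atom 10: C, bond orders sum to 3 (valence 4) → 1 H
  atom 11: C, bond orders sum to 3 (valence 4) → 1 H
Totals → C:10, H:13, I:1.
In Hill order: C10H13I.

C10H13I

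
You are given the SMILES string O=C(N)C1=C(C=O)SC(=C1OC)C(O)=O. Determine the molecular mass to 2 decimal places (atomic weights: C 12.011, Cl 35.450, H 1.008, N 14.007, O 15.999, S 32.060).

229.21 g/mol

First, the molecular formula is C8H7NO5S (counting implicit H from valence).
  C: 8 × 12.011 = 96.088
  H: 7 × 1.008 = 7.056
  N: 1 × 14.007 = 14.007
  O: 5 × 15.999 = 79.995
  S: 1 × 32.060 = 32.060
Sum: 8×12.011 + 7×1.008 + 1×14.007 + 5×15.999 + 1×32.060 = 229.206 → 229.21 g/mol.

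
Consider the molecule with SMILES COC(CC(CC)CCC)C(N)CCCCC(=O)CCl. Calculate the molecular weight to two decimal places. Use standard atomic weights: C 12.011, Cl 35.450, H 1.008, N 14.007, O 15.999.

305.89 g/mol

First, the molecular formula is C16H32ClNO2 (counting implicit H from valence).
  C: 16 × 12.011 = 192.176
  Cl: 1 × 35.450 = 35.450
  H: 32 × 1.008 = 32.256
  N: 1 × 14.007 = 14.007
  O: 2 × 15.999 = 31.998
Sum: 16×12.011 + 1×35.450 + 32×1.008 + 1×14.007 + 2×15.999 = 305.887 → 305.89 g/mol.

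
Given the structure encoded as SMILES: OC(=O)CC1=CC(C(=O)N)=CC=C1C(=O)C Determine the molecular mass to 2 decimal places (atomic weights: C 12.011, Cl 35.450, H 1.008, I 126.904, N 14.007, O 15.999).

First, the molecular formula is C11H11NO4 (counting implicit H from valence).
  C: 11 × 12.011 = 132.121
  H: 11 × 1.008 = 11.088
  N: 1 × 14.007 = 14.007
  O: 4 × 15.999 = 63.996
Sum: 11×12.011 + 11×1.008 + 1×14.007 + 4×15.999 = 221.212 → 221.21 g/mol.

221.21 g/mol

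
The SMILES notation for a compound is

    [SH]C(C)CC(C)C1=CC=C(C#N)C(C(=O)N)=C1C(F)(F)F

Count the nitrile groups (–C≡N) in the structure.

The nitrile motif appears at heavy-atom position 11 in the SMILES.
Other groups present: 1 amide, 1 thiol.
Nitrile count: 1.

1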